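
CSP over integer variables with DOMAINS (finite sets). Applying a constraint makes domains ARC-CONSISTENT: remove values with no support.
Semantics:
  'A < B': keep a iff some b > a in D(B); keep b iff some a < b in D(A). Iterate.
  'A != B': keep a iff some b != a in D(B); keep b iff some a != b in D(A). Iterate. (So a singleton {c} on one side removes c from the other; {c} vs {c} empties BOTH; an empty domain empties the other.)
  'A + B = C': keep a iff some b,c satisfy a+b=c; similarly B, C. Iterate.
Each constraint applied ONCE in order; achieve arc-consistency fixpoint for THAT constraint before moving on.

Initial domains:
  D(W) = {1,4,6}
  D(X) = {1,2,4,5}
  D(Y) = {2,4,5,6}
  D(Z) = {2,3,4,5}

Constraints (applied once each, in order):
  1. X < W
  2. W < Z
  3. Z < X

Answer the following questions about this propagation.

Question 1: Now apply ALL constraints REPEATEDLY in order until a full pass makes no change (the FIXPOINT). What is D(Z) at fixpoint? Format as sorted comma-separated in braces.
pass 0 (initial): D(Z)={2,3,4,5}
pass 1: W {1,4,6}->{4}; X {1,2,4,5}->{}; Z {2,3,4,5}->{}
pass 2: W {4}->{}
pass 3: no change
Fixpoint after 3 passes: D(Z) = {}

Answer: {}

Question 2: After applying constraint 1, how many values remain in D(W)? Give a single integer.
Constraint 1 (X < W) on D(X)={1,2,4,5} D(W)={1,4,6}: W {1,4,6}->{4,6}
So after constraint 1: D(W)={4,6}, size = 2

Answer: 2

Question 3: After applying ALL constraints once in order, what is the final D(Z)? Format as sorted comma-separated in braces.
Answer: {}

Derivation:
Constraint 1 (X < W) on D(X)={1,2,4,5} D(W)={1,4,6}: W {1,4,6}->{4,6}
Constraint 2 (W < Z) on D(W)={4,6} D(Z)={2,3,4,5}: W {4,6}->{4}; Z {2,3,4,5}->{5}
Constraint 3 (Z < X) on D(Z)={5} D(X)={1,2,4,5}: Z {5}->{}; X {1,2,4,5}->{}
So after all 3 constraints: D(Z) = {}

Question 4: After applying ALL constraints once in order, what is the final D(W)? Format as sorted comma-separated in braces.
Constraint 1 (X < W) on D(X)={1,2,4,5} D(W)={1,4,6}: W {1,4,6}->{4,6}
Constraint 2 (W < Z) on D(W)={4,6} D(Z)={2,3,4,5}: W {4,6}->{4}; Z {2,3,4,5}->{5}
Constraint 3 (Z < X) on D(Z)={5} D(X)={1,2,4,5}: Z {5}->{}; X {1,2,4,5}->{}
So after all 3 constraints: D(W) = {4}

Answer: {4}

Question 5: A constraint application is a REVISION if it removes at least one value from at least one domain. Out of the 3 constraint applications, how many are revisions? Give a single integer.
Constraint 1 (X < W) on D(X)={1,2,4,5} D(W)={1,4,6}: W {1,4,6}->{4,6} => REVISION
Constraint 2 (W < Z) on D(W)={4,6} D(Z)={2,3,4,5}: W {4,6}->{4}; Z {2,3,4,5}->{5} => REVISION
Constraint 3 (Z < X) on D(Z)={5} D(X)={1,2,4,5}: Z {5}->{}; X {1,2,4,5}->{} => REVISION
Total revisions = 3

Answer: 3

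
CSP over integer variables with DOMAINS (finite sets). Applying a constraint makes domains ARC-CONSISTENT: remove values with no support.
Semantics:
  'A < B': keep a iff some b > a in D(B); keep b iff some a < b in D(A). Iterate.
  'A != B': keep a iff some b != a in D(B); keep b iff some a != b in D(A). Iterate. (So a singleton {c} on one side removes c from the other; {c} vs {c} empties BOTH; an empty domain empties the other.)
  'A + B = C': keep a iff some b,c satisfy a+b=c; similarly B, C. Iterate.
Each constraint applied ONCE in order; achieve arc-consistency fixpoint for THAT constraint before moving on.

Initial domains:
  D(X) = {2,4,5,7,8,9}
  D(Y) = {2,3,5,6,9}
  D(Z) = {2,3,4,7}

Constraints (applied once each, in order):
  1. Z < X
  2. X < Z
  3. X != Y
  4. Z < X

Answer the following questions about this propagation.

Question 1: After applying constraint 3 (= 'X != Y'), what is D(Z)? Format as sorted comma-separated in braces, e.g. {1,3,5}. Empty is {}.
Answer: {7}

Derivation:
Constraint 1 (Z < X) on D(Z)={2,3,4,7} D(X)={2,4,5,7,8,9}: X {2,4,5,7,8,9}->{4,5,7,8,9}
Constraint 2 (X < Z) on D(X)={4,5,7,8,9} D(Z)={2,3,4,7}: X {4,5,7,8,9}->{4,5}; Z {2,3,4,7}->{7}
Constraint 3 (X != Y) on D(X)={4,5} D(Y)={2,3,5,6,9}: no change
So after constraint 3: D(Z) = {7}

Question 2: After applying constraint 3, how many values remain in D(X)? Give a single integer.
Constraint 1 (Z < X) on D(Z)={2,3,4,7} D(X)={2,4,5,7,8,9}: X {2,4,5,7,8,9}->{4,5,7,8,9}
Constraint 2 (X < Z) on D(X)={4,5,7,8,9} D(Z)={2,3,4,7}: X {4,5,7,8,9}->{4,5}; Z {2,3,4,7}->{7}
Constraint 3 (X != Y) on D(X)={4,5} D(Y)={2,3,5,6,9}: no change
So after constraint 3: D(X)={4,5}, size = 2

Answer: 2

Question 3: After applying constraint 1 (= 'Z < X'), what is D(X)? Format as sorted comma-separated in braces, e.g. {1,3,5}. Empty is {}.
Answer: {4,5,7,8,9}

Derivation:
Constraint 1 (Z < X) on D(Z)={2,3,4,7} D(X)={2,4,5,7,8,9}: X {2,4,5,7,8,9}->{4,5,7,8,9}
So after constraint 1: D(X) = {4,5,7,8,9}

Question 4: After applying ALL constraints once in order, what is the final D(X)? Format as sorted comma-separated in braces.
Answer: {}

Derivation:
Constraint 1 (Z < X) on D(Z)={2,3,4,7} D(X)={2,4,5,7,8,9}: X {2,4,5,7,8,9}->{4,5,7,8,9}
Constraint 2 (X < Z) on D(X)={4,5,7,8,9} D(Z)={2,3,4,7}: X {4,5,7,8,9}->{4,5}; Z {2,3,4,7}->{7}
Constraint 3 (X != Y) on D(X)={4,5} D(Y)={2,3,5,6,9}: no change
Constraint 4 (Z < X) on D(Z)={7} D(X)={4,5}: Z {7}->{}; X {4,5}->{}
So after all 4 constraints: D(X) = {}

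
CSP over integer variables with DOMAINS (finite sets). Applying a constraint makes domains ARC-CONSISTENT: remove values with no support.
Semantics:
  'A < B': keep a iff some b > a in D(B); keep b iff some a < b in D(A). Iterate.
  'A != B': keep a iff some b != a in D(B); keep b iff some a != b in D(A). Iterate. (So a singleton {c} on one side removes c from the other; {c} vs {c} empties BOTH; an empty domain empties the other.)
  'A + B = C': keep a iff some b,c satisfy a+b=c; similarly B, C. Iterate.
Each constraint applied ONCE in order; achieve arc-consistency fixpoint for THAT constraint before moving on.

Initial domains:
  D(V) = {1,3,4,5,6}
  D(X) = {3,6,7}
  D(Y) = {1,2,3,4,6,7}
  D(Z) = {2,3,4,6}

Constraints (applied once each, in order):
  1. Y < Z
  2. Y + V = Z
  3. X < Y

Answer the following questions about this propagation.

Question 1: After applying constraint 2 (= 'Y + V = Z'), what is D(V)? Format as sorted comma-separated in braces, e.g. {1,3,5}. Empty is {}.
Constraint 1 (Y < Z) on D(Y)={1,2,3,4,6,7} D(Z)={2,3,4,6}: Y {1,2,3,4,6,7}->{1,2,3,4}
Constraint 2 (Y + V = Z) on D(Y)={1,2,3,4} D(V)={1,3,4,5,6} D(Z)={2,3,4,6}: Y {1,2,3,4}->{1,2,3}; V {1,3,4,5,6}->{1,3,4,5}
So after constraint 2: D(V) = {1,3,4,5}

Answer: {1,3,4,5}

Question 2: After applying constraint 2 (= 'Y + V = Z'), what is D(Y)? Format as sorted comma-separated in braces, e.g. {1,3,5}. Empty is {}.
Answer: {1,2,3}

Derivation:
Constraint 1 (Y < Z) on D(Y)={1,2,3,4,6,7} D(Z)={2,3,4,6}: Y {1,2,3,4,6,7}->{1,2,3,4}
Constraint 2 (Y + V = Z) on D(Y)={1,2,3,4} D(V)={1,3,4,5,6} D(Z)={2,3,4,6}: Y {1,2,3,4}->{1,2,3}; V {1,3,4,5,6}->{1,3,4,5}
So after constraint 2: D(Y) = {1,2,3}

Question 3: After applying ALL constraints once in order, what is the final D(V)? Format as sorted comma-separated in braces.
Constraint 1 (Y < Z) on D(Y)={1,2,3,4,6,7} D(Z)={2,3,4,6}: Y {1,2,3,4,6,7}->{1,2,3,4}
Constraint 2 (Y + V = Z) on D(Y)={1,2,3,4} D(V)={1,3,4,5,6} D(Z)={2,3,4,6}: Y {1,2,3,4}->{1,2,3}; V {1,3,4,5,6}->{1,3,4,5}
Constraint 3 (X < Y) on D(X)={3,6,7} D(Y)={1,2,3}: X {3,6,7}->{}; Y {1,2,3}->{}
So after all 3 constraints: D(V) = {1,3,4,5}

Answer: {1,3,4,5}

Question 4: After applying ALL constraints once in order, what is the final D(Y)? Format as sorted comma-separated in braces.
Answer: {}

Derivation:
Constraint 1 (Y < Z) on D(Y)={1,2,3,4,6,7} D(Z)={2,3,4,6}: Y {1,2,3,4,6,7}->{1,2,3,4}
Constraint 2 (Y + V = Z) on D(Y)={1,2,3,4} D(V)={1,3,4,5,6} D(Z)={2,3,4,6}: Y {1,2,3,4}->{1,2,3}; V {1,3,4,5,6}->{1,3,4,5}
Constraint 3 (X < Y) on D(X)={3,6,7} D(Y)={1,2,3}: X {3,6,7}->{}; Y {1,2,3}->{}
So after all 3 constraints: D(Y) = {}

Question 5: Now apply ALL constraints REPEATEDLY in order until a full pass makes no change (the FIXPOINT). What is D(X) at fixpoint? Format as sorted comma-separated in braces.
pass 0 (initial): D(X)={3,6,7}
pass 1: V {1,3,4,5,6}->{1,3,4,5}; X {3,6,7}->{}; Y {1,2,3,4,6,7}->{}
pass 2: V {1,3,4,5}->{}; Z {2,3,4,6}->{}
pass 3: no change
Fixpoint after 3 passes: D(X) = {}

Answer: {}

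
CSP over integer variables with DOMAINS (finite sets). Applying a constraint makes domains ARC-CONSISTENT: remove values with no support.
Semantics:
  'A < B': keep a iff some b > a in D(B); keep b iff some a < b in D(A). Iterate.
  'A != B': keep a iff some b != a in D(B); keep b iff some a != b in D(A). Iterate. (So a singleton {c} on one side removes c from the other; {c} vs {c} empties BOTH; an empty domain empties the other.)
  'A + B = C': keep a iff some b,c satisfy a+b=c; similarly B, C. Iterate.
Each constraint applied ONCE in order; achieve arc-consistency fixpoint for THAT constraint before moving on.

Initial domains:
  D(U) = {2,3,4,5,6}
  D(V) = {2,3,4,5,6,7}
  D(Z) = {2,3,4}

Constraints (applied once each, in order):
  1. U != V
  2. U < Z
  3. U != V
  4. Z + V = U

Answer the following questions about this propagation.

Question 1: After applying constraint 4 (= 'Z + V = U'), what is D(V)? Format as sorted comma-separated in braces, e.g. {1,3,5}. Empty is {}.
Answer: {}

Derivation:
Constraint 1 (U != V) on D(U)={2,3,4,5,6} D(V)={2,3,4,5,6,7}: no change
Constraint 2 (U < Z) on D(U)={2,3,4,5,6} D(Z)={2,3,4}: U {2,3,4,5,6}->{2,3}; Z {2,3,4}->{3,4}
Constraint 3 (U != V) on D(U)={2,3} D(V)={2,3,4,5,6,7}: no change
Constraint 4 (Z + V = U) on D(Z)={3,4} D(V)={2,3,4,5,6,7} D(U)={2,3}: Z {3,4}->{}; V {2,3,4,5,6,7}->{}; U {2,3}->{}
So after constraint 4: D(V) = {}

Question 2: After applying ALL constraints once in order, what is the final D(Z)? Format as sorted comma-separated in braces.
Answer: {}

Derivation:
Constraint 1 (U != V) on D(U)={2,3,4,5,6} D(V)={2,3,4,5,6,7}: no change
Constraint 2 (U < Z) on D(U)={2,3,4,5,6} D(Z)={2,3,4}: U {2,3,4,5,6}->{2,3}; Z {2,3,4}->{3,4}
Constraint 3 (U != V) on D(U)={2,3} D(V)={2,3,4,5,6,7}: no change
Constraint 4 (Z + V = U) on D(Z)={3,4} D(V)={2,3,4,5,6,7} D(U)={2,3}: Z {3,4}->{}; V {2,3,4,5,6,7}->{}; U {2,3}->{}
So after all 4 constraints: D(Z) = {}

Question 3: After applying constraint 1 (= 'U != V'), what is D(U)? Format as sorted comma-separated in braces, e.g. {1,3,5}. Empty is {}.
Answer: {2,3,4,5,6}

Derivation:
Constraint 1 (U != V) on D(U)={2,3,4,5,6} D(V)={2,3,4,5,6,7}: no change
So after constraint 1: D(U) = {2,3,4,5,6}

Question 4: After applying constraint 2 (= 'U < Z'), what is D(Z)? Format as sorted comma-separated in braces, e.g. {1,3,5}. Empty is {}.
Answer: {3,4}

Derivation:
Constraint 1 (U != V) on D(U)={2,3,4,5,6} D(V)={2,3,4,5,6,7}: no change
Constraint 2 (U < Z) on D(U)={2,3,4,5,6} D(Z)={2,3,4}: U {2,3,4,5,6}->{2,3}; Z {2,3,4}->{3,4}
So after constraint 2: D(Z) = {3,4}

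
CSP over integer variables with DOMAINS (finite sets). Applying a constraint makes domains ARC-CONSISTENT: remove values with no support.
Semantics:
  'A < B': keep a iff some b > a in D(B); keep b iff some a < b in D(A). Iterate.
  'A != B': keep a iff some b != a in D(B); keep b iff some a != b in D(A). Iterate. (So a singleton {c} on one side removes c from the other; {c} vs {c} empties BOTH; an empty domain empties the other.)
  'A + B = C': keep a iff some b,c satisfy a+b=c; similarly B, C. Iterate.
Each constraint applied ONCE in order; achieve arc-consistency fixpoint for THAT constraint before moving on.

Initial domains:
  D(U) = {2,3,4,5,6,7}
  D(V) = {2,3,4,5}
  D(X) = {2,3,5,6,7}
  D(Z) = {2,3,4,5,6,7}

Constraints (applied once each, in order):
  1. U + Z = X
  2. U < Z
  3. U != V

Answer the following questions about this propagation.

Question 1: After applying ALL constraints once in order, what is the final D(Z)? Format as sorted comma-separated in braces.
Constraint 1 (U + Z = X) on D(U)={2,3,4,5,6,7} D(Z)={2,3,4,5,6,7} D(X)={2,3,5,6,7}: U {2,3,4,5,6,7}->{2,3,4,5}; Z {2,3,4,5,6,7}->{2,3,4,5}; X {2,3,5,6,7}->{5,6,7}
Constraint 2 (U < Z) on D(U)={2,3,4,5} D(Z)={2,3,4,5}: U {2,3,4,5}->{2,3,4}; Z {2,3,4,5}->{3,4,5}
Constraint 3 (U != V) on D(U)={2,3,4} D(V)={2,3,4,5}: no change
So after all 3 constraints: D(Z) = {3,4,5}

Answer: {3,4,5}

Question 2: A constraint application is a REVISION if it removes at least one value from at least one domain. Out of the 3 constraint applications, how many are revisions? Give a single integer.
Constraint 1 (U + Z = X) on D(U)={2,3,4,5,6,7} D(Z)={2,3,4,5,6,7} D(X)={2,3,5,6,7}: U {2,3,4,5,6,7}->{2,3,4,5}; Z {2,3,4,5,6,7}->{2,3,4,5}; X {2,3,5,6,7}->{5,6,7} => REVISION
Constraint 2 (U < Z) on D(U)={2,3,4,5} D(Z)={2,3,4,5}: U {2,3,4,5}->{2,3,4}; Z {2,3,4,5}->{3,4,5} => REVISION
Constraint 3 (U != V) on D(U)={2,3,4} D(V)={2,3,4,5}: no change => not a revision
Total revisions = 2

Answer: 2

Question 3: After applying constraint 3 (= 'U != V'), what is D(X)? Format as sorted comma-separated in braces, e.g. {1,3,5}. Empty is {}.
Answer: {5,6,7}

Derivation:
Constraint 1 (U + Z = X) on D(U)={2,3,4,5,6,7} D(Z)={2,3,4,5,6,7} D(X)={2,3,5,6,7}: U {2,3,4,5,6,7}->{2,3,4,5}; Z {2,3,4,5,6,7}->{2,3,4,5}; X {2,3,5,6,7}->{5,6,7}
Constraint 2 (U < Z) on D(U)={2,3,4,5} D(Z)={2,3,4,5}: U {2,3,4,5}->{2,3,4}; Z {2,3,4,5}->{3,4,5}
Constraint 3 (U != V) on D(U)={2,3,4} D(V)={2,3,4,5}: no change
So after constraint 3: D(X) = {5,6,7}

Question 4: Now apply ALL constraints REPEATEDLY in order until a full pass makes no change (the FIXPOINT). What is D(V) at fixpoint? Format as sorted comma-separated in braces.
pass 0 (initial): D(V)={2,3,4,5}
pass 1: U {2,3,4,5,6,7}->{2,3,4}; X {2,3,5,6,7}->{5,6,7}; Z {2,3,4,5,6,7}->{3,4,5}
pass 2: no change
Fixpoint after 2 passes: D(V) = {2,3,4,5}

Answer: {2,3,4,5}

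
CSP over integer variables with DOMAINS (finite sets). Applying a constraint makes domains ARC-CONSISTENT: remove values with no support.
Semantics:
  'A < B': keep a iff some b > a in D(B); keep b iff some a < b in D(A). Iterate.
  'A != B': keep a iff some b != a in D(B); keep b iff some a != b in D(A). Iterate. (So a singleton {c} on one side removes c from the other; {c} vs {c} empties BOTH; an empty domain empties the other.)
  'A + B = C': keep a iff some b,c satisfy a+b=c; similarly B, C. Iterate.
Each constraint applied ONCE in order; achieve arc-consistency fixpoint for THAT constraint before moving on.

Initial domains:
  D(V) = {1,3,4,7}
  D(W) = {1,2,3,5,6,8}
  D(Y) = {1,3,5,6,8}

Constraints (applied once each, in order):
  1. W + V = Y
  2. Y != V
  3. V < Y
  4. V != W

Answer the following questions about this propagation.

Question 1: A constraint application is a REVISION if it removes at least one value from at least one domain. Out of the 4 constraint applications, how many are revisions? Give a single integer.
Answer: 1

Derivation:
Constraint 1 (W + V = Y) on D(W)={1,2,3,5,6,8} D(V)={1,3,4,7} D(Y)={1,3,5,6,8}: W {1,2,3,5,6,8}->{1,2,3,5}; Y {1,3,5,6,8}->{3,5,6,8} => REVISION
Constraint 2 (Y != V) on D(Y)={3,5,6,8} D(V)={1,3,4,7}: no change => not a revision
Constraint 3 (V < Y) on D(V)={1,3,4,7} D(Y)={3,5,6,8}: no change => not a revision
Constraint 4 (V != W) on D(V)={1,3,4,7} D(W)={1,2,3,5}: no change => not a revision
Total revisions = 1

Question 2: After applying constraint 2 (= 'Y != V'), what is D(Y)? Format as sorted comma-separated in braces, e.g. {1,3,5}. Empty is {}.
Constraint 1 (W + V = Y) on D(W)={1,2,3,5,6,8} D(V)={1,3,4,7} D(Y)={1,3,5,6,8}: W {1,2,3,5,6,8}->{1,2,3,5}; Y {1,3,5,6,8}->{3,5,6,8}
Constraint 2 (Y != V) on D(Y)={3,5,6,8} D(V)={1,3,4,7}: no change
So after constraint 2: D(Y) = {3,5,6,8}

Answer: {3,5,6,8}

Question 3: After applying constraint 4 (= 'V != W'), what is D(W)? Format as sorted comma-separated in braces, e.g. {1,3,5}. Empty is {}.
Answer: {1,2,3,5}

Derivation:
Constraint 1 (W + V = Y) on D(W)={1,2,3,5,6,8} D(V)={1,3,4,7} D(Y)={1,3,5,6,8}: W {1,2,3,5,6,8}->{1,2,3,5}; Y {1,3,5,6,8}->{3,5,6,8}
Constraint 2 (Y != V) on D(Y)={3,5,6,8} D(V)={1,3,4,7}: no change
Constraint 3 (V < Y) on D(V)={1,3,4,7} D(Y)={3,5,6,8}: no change
Constraint 4 (V != W) on D(V)={1,3,4,7} D(W)={1,2,3,5}: no change
So after constraint 4: D(W) = {1,2,3,5}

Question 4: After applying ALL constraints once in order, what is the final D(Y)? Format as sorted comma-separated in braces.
Constraint 1 (W + V = Y) on D(W)={1,2,3,5,6,8} D(V)={1,3,4,7} D(Y)={1,3,5,6,8}: W {1,2,3,5,6,8}->{1,2,3,5}; Y {1,3,5,6,8}->{3,5,6,8}
Constraint 2 (Y != V) on D(Y)={3,5,6,8} D(V)={1,3,4,7}: no change
Constraint 3 (V < Y) on D(V)={1,3,4,7} D(Y)={3,5,6,8}: no change
Constraint 4 (V != W) on D(V)={1,3,4,7} D(W)={1,2,3,5}: no change
So after all 4 constraints: D(Y) = {3,5,6,8}

Answer: {3,5,6,8}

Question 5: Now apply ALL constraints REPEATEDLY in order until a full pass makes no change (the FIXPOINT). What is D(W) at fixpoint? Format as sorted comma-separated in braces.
Answer: {1,2,3,5}

Derivation:
pass 0 (initial): D(W)={1,2,3,5,6,8}
pass 1: W {1,2,3,5,6,8}->{1,2,3,5}; Y {1,3,5,6,8}->{3,5,6,8}
pass 2: no change
Fixpoint after 2 passes: D(W) = {1,2,3,5}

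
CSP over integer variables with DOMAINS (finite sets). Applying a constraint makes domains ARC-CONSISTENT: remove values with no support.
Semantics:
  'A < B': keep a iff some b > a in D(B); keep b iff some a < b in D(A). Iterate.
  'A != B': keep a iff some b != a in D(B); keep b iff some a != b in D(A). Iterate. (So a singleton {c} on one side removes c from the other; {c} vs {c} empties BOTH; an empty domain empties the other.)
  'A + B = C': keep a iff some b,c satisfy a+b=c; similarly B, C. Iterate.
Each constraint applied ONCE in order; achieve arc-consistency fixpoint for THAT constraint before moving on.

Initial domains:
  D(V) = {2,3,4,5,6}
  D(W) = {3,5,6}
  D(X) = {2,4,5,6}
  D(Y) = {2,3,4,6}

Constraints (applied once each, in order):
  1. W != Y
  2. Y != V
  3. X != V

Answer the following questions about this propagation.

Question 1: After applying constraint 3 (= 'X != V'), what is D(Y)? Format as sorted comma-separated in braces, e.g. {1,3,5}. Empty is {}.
Constraint 1 (W != Y) on D(W)={3,5,6} D(Y)={2,3,4,6}: no change
Constraint 2 (Y != V) on D(Y)={2,3,4,6} D(V)={2,3,4,5,6}: no change
Constraint 3 (X != V) on D(X)={2,4,5,6} D(V)={2,3,4,5,6}: no change
So after constraint 3: D(Y) = {2,3,4,6}

Answer: {2,3,4,6}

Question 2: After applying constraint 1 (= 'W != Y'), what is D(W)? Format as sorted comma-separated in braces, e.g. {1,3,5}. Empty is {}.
Answer: {3,5,6}

Derivation:
Constraint 1 (W != Y) on D(W)={3,5,6} D(Y)={2,3,4,6}: no change
So after constraint 1: D(W) = {3,5,6}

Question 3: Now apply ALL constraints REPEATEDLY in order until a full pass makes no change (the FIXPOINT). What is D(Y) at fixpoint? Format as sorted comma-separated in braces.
pass 0 (initial): D(Y)={2,3,4,6}
pass 1: no change
Fixpoint after 1 passes: D(Y) = {2,3,4,6}

Answer: {2,3,4,6}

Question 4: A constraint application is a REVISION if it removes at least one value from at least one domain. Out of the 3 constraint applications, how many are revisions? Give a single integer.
Answer: 0

Derivation:
Constraint 1 (W != Y) on D(W)={3,5,6} D(Y)={2,3,4,6}: no change => not a revision
Constraint 2 (Y != V) on D(Y)={2,3,4,6} D(V)={2,3,4,5,6}: no change => not a revision
Constraint 3 (X != V) on D(X)={2,4,5,6} D(V)={2,3,4,5,6}: no change => not a revision
Total revisions = 0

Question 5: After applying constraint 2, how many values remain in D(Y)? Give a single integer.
Constraint 1 (W != Y) on D(W)={3,5,6} D(Y)={2,3,4,6}: no change
Constraint 2 (Y != V) on D(Y)={2,3,4,6} D(V)={2,3,4,5,6}: no change
So after constraint 2: D(Y)={2,3,4,6}, size = 4

Answer: 4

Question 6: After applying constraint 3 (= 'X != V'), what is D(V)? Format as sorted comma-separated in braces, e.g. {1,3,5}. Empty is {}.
Answer: {2,3,4,5,6}

Derivation:
Constraint 1 (W != Y) on D(W)={3,5,6} D(Y)={2,3,4,6}: no change
Constraint 2 (Y != V) on D(Y)={2,3,4,6} D(V)={2,3,4,5,6}: no change
Constraint 3 (X != V) on D(X)={2,4,5,6} D(V)={2,3,4,5,6}: no change
So after constraint 3: D(V) = {2,3,4,5,6}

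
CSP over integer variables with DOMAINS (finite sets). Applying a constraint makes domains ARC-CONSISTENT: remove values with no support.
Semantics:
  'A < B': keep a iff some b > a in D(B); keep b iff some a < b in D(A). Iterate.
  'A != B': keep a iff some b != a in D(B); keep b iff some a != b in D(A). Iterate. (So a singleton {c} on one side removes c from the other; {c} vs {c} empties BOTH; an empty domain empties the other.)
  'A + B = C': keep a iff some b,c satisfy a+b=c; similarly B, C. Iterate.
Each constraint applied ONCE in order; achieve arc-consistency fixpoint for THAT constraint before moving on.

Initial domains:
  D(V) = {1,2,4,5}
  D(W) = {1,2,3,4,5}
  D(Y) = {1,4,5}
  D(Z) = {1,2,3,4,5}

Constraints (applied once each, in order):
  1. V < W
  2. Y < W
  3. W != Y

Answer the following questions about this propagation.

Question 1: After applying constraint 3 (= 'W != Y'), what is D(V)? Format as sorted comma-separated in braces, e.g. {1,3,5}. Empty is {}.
Answer: {1,2,4}

Derivation:
Constraint 1 (V < W) on D(V)={1,2,4,5} D(W)={1,2,3,4,5}: V {1,2,4,5}->{1,2,4}; W {1,2,3,4,5}->{2,3,4,5}
Constraint 2 (Y < W) on D(Y)={1,4,5} D(W)={2,3,4,5}: Y {1,4,5}->{1,4}
Constraint 3 (W != Y) on D(W)={2,3,4,5} D(Y)={1,4}: no change
So after constraint 3: D(V) = {1,2,4}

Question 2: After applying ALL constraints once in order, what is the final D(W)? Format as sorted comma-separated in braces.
Constraint 1 (V < W) on D(V)={1,2,4,5} D(W)={1,2,3,4,5}: V {1,2,4,5}->{1,2,4}; W {1,2,3,4,5}->{2,3,4,5}
Constraint 2 (Y < W) on D(Y)={1,4,5} D(W)={2,3,4,5}: Y {1,4,5}->{1,4}
Constraint 3 (W != Y) on D(W)={2,3,4,5} D(Y)={1,4}: no change
So after all 3 constraints: D(W) = {2,3,4,5}

Answer: {2,3,4,5}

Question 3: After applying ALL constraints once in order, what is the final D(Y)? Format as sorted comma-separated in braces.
Answer: {1,4}

Derivation:
Constraint 1 (V < W) on D(V)={1,2,4,5} D(W)={1,2,3,4,5}: V {1,2,4,5}->{1,2,4}; W {1,2,3,4,5}->{2,3,4,5}
Constraint 2 (Y < W) on D(Y)={1,4,5} D(W)={2,3,4,5}: Y {1,4,5}->{1,4}
Constraint 3 (W != Y) on D(W)={2,3,4,5} D(Y)={1,4}: no change
So after all 3 constraints: D(Y) = {1,4}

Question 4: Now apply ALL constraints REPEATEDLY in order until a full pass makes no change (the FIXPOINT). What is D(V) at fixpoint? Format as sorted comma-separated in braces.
pass 0 (initial): D(V)={1,2,4,5}
pass 1: V {1,2,4,5}->{1,2,4}; W {1,2,3,4,5}->{2,3,4,5}; Y {1,4,5}->{1,4}
pass 2: no change
Fixpoint after 2 passes: D(V) = {1,2,4}

Answer: {1,2,4}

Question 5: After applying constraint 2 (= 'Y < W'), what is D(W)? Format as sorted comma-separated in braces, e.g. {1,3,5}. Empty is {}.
Answer: {2,3,4,5}

Derivation:
Constraint 1 (V < W) on D(V)={1,2,4,5} D(W)={1,2,3,4,5}: V {1,2,4,5}->{1,2,4}; W {1,2,3,4,5}->{2,3,4,5}
Constraint 2 (Y < W) on D(Y)={1,4,5} D(W)={2,3,4,5}: Y {1,4,5}->{1,4}
So after constraint 2: D(W) = {2,3,4,5}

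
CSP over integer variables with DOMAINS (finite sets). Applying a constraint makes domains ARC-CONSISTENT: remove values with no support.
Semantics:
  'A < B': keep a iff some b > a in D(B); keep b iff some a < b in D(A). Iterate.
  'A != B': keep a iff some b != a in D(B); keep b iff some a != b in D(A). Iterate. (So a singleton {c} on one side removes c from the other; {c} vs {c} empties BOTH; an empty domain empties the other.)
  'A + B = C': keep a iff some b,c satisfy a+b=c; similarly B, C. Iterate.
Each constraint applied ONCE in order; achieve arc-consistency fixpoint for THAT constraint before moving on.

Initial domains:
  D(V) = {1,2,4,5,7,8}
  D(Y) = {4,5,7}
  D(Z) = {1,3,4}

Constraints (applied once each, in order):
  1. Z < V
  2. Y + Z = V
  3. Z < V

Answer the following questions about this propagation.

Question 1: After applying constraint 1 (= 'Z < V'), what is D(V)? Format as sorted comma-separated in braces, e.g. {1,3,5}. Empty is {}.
Answer: {2,4,5,7,8}

Derivation:
Constraint 1 (Z < V) on D(Z)={1,3,4} D(V)={1,2,4,5,7,8}: V {1,2,4,5,7,8}->{2,4,5,7,8}
So after constraint 1: D(V) = {2,4,5,7,8}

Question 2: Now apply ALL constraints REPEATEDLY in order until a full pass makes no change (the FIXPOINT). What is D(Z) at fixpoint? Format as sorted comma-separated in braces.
Answer: {1,3,4}

Derivation:
pass 0 (initial): D(Z)={1,3,4}
pass 1: V {1,2,4,5,7,8}->{5,7,8}
pass 2: no change
Fixpoint after 2 passes: D(Z) = {1,3,4}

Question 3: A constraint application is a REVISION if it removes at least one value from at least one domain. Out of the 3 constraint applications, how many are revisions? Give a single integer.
Constraint 1 (Z < V) on D(Z)={1,3,4} D(V)={1,2,4,5,7,8}: V {1,2,4,5,7,8}->{2,4,5,7,8} => REVISION
Constraint 2 (Y + Z = V) on D(Y)={4,5,7} D(Z)={1,3,4} D(V)={2,4,5,7,8}: V {2,4,5,7,8}->{5,7,8} => REVISION
Constraint 3 (Z < V) on D(Z)={1,3,4} D(V)={5,7,8}: no change => not a revision
Total revisions = 2

Answer: 2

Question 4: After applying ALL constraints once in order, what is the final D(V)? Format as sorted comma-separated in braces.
Constraint 1 (Z < V) on D(Z)={1,3,4} D(V)={1,2,4,5,7,8}: V {1,2,4,5,7,8}->{2,4,5,7,8}
Constraint 2 (Y + Z = V) on D(Y)={4,5,7} D(Z)={1,3,4} D(V)={2,4,5,7,8}: V {2,4,5,7,8}->{5,7,8}
Constraint 3 (Z < V) on D(Z)={1,3,4} D(V)={5,7,8}: no change
So after all 3 constraints: D(V) = {5,7,8}

Answer: {5,7,8}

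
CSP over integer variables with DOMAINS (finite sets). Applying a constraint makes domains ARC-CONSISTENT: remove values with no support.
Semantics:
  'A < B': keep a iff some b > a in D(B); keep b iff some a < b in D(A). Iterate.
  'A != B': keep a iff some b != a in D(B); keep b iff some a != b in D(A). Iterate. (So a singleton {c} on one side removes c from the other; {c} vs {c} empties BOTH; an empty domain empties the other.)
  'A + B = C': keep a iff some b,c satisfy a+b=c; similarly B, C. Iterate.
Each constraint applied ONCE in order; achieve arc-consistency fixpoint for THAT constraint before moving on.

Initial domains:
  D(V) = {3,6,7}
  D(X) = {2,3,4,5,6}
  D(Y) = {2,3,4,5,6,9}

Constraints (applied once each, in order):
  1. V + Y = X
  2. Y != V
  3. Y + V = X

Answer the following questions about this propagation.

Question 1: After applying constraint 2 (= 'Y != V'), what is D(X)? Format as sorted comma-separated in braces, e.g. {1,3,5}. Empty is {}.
Constraint 1 (V + Y = X) on D(V)={3,6,7} D(Y)={2,3,4,5,6,9} D(X)={2,3,4,5,6}: V {3,6,7}->{3}; Y {2,3,4,5,6,9}->{2,3}; X {2,3,4,5,6}->{5,6}
Constraint 2 (Y != V) on D(Y)={2,3} D(V)={3}: Y {2,3}->{2}
So after constraint 2: D(X) = {5,6}

Answer: {5,6}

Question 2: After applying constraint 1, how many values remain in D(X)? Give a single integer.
Answer: 2

Derivation:
Constraint 1 (V + Y = X) on D(V)={3,6,7} D(Y)={2,3,4,5,6,9} D(X)={2,3,4,5,6}: V {3,6,7}->{3}; Y {2,3,4,5,6,9}->{2,3}; X {2,3,4,5,6}->{5,6}
So after constraint 1: D(X)={5,6}, size = 2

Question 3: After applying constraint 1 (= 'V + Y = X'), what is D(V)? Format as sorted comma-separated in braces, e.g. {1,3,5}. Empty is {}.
Constraint 1 (V + Y = X) on D(V)={3,6,7} D(Y)={2,3,4,5,6,9} D(X)={2,3,4,5,6}: V {3,6,7}->{3}; Y {2,3,4,5,6,9}->{2,3}; X {2,3,4,5,6}->{5,6}
So after constraint 1: D(V) = {3}

Answer: {3}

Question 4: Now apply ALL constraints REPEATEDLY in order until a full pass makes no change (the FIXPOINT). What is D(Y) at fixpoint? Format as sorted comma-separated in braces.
Answer: {2}

Derivation:
pass 0 (initial): D(Y)={2,3,4,5,6,9}
pass 1: V {3,6,7}->{3}; X {2,3,4,5,6}->{5}; Y {2,3,4,5,6,9}->{2}
pass 2: no change
Fixpoint after 2 passes: D(Y) = {2}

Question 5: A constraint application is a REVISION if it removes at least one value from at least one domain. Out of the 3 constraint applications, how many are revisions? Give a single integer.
Answer: 3

Derivation:
Constraint 1 (V + Y = X) on D(V)={3,6,7} D(Y)={2,3,4,5,6,9} D(X)={2,3,4,5,6}: V {3,6,7}->{3}; Y {2,3,4,5,6,9}->{2,3}; X {2,3,4,5,6}->{5,6} => REVISION
Constraint 2 (Y != V) on D(Y)={2,3} D(V)={3}: Y {2,3}->{2} => REVISION
Constraint 3 (Y + V = X) on D(Y)={2} D(V)={3} D(X)={5,6}: X {5,6}->{5} => REVISION
Total revisions = 3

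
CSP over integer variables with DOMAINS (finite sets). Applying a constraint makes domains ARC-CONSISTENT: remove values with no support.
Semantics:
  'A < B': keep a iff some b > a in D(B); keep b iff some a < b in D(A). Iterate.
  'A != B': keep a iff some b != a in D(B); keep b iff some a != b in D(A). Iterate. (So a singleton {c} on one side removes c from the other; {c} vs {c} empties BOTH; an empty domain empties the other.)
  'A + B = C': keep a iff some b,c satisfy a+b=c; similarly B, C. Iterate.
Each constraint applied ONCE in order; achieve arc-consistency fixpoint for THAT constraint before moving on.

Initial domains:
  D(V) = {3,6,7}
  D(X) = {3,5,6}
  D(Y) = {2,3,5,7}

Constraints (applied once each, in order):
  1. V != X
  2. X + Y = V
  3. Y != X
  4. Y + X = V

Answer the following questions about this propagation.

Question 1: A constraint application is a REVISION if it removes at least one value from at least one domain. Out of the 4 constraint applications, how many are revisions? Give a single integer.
Constraint 1 (V != X) on D(V)={3,6,7} D(X)={3,5,6}: no change => not a revision
Constraint 2 (X + Y = V) on D(X)={3,5,6} D(Y)={2,3,5,7} D(V)={3,6,7}: X {3,5,6}->{3,5}; Y {2,3,5,7}->{2,3}; V {3,6,7}->{6,7} => REVISION
Constraint 3 (Y != X) on D(Y)={2,3} D(X)={3,5}: no change => not a revision
Constraint 4 (Y + X = V) on D(Y)={2,3} D(X)={3,5} D(V)={6,7}: no change => not a revision
Total revisions = 1

Answer: 1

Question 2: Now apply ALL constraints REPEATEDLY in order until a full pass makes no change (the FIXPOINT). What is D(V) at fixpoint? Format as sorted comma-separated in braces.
Answer: {6,7}

Derivation:
pass 0 (initial): D(V)={3,6,7}
pass 1: V {3,6,7}->{6,7}; X {3,5,6}->{3,5}; Y {2,3,5,7}->{2,3}
pass 2: no change
Fixpoint after 2 passes: D(V) = {6,7}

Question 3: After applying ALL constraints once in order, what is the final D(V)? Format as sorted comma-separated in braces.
Constraint 1 (V != X) on D(V)={3,6,7} D(X)={3,5,6}: no change
Constraint 2 (X + Y = V) on D(X)={3,5,6} D(Y)={2,3,5,7} D(V)={3,6,7}: X {3,5,6}->{3,5}; Y {2,3,5,7}->{2,3}; V {3,6,7}->{6,7}
Constraint 3 (Y != X) on D(Y)={2,3} D(X)={3,5}: no change
Constraint 4 (Y + X = V) on D(Y)={2,3} D(X)={3,5} D(V)={6,7}: no change
So after all 4 constraints: D(V) = {6,7}

Answer: {6,7}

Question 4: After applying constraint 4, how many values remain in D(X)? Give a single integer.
Constraint 1 (V != X) on D(V)={3,6,7} D(X)={3,5,6}: no change
Constraint 2 (X + Y = V) on D(X)={3,5,6} D(Y)={2,3,5,7} D(V)={3,6,7}: X {3,5,6}->{3,5}; Y {2,3,5,7}->{2,3}; V {3,6,7}->{6,7}
Constraint 3 (Y != X) on D(Y)={2,3} D(X)={3,5}: no change
Constraint 4 (Y + X = V) on D(Y)={2,3} D(X)={3,5} D(V)={6,7}: no change
So after constraint 4: D(X)={3,5}, size = 2

Answer: 2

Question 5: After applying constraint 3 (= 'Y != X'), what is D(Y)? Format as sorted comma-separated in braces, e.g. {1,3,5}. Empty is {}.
Constraint 1 (V != X) on D(V)={3,6,7} D(X)={3,5,6}: no change
Constraint 2 (X + Y = V) on D(X)={3,5,6} D(Y)={2,3,5,7} D(V)={3,6,7}: X {3,5,6}->{3,5}; Y {2,3,5,7}->{2,3}; V {3,6,7}->{6,7}
Constraint 3 (Y != X) on D(Y)={2,3} D(X)={3,5}: no change
So after constraint 3: D(Y) = {2,3}

Answer: {2,3}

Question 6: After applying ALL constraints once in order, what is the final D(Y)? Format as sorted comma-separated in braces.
Constraint 1 (V != X) on D(V)={3,6,7} D(X)={3,5,6}: no change
Constraint 2 (X + Y = V) on D(X)={3,5,6} D(Y)={2,3,5,7} D(V)={3,6,7}: X {3,5,6}->{3,5}; Y {2,3,5,7}->{2,3}; V {3,6,7}->{6,7}
Constraint 3 (Y != X) on D(Y)={2,3} D(X)={3,5}: no change
Constraint 4 (Y + X = V) on D(Y)={2,3} D(X)={3,5} D(V)={6,7}: no change
So after all 4 constraints: D(Y) = {2,3}

Answer: {2,3}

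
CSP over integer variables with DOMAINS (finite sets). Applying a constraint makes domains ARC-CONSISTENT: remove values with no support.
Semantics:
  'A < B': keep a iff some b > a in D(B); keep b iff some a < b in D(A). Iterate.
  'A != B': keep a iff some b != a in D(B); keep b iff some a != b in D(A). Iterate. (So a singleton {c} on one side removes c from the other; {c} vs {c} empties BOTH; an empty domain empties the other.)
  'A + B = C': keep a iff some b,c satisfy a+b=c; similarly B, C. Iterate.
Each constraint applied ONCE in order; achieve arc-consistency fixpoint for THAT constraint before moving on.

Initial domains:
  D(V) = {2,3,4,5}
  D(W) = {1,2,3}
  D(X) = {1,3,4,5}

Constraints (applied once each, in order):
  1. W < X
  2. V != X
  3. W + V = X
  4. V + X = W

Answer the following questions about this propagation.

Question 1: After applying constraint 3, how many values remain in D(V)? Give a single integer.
Constraint 1 (W < X) on D(W)={1,2,3} D(X)={1,3,4,5}: X {1,3,4,5}->{3,4,5}
Constraint 2 (V != X) on D(V)={2,3,4,5} D(X)={3,4,5}: no change
Constraint 3 (W + V = X) on D(W)={1,2,3} D(V)={2,3,4,5} D(X)={3,4,5}: V {2,3,4,5}->{2,3,4}
So after constraint 3: D(V)={2,3,4}, size = 3

Answer: 3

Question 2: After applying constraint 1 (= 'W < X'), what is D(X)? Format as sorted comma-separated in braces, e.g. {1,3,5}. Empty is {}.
Answer: {3,4,5}

Derivation:
Constraint 1 (W < X) on D(W)={1,2,3} D(X)={1,3,4,5}: X {1,3,4,5}->{3,4,5}
So after constraint 1: D(X) = {3,4,5}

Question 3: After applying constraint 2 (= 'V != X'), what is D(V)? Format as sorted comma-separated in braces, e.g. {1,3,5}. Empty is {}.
Answer: {2,3,4,5}

Derivation:
Constraint 1 (W < X) on D(W)={1,2,3} D(X)={1,3,4,5}: X {1,3,4,5}->{3,4,5}
Constraint 2 (V != X) on D(V)={2,3,4,5} D(X)={3,4,5}: no change
So after constraint 2: D(V) = {2,3,4,5}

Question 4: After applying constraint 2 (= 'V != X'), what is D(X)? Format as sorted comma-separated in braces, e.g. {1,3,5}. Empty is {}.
Constraint 1 (W < X) on D(W)={1,2,3} D(X)={1,3,4,5}: X {1,3,4,5}->{3,4,5}
Constraint 2 (V != X) on D(V)={2,3,4,5} D(X)={3,4,5}: no change
So after constraint 2: D(X) = {3,4,5}

Answer: {3,4,5}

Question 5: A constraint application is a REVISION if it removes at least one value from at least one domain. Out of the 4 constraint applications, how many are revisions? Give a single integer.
Answer: 3

Derivation:
Constraint 1 (W < X) on D(W)={1,2,3} D(X)={1,3,4,5}: X {1,3,4,5}->{3,4,5} => REVISION
Constraint 2 (V != X) on D(V)={2,3,4,5} D(X)={3,4,5}: no change => not a revision
Constraint 3 (W + V = X) on D(W)={1,2,3} D(V)={2,3,4,5} D(X)={3,4,5}: V {2,3,4,5}->{2,3,4} => REVISION
Constraint 4 (V + X = W) on D(V)={2,3,4} D(X)={3,4,5} D(W)={1,2,3}: V {2,3,4}->{}; X {3,4,5}->{}; W {1,2,3}->{} => REVISION
Total revisions = 3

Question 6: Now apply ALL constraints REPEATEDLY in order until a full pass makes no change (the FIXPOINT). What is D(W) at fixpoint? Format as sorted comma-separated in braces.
pass 0 (initial): D(W)={1,2,3}
pass 1: V {2,3,4,5}->{}; W {1,2,3}->{}; X {1,3,4,5}->{}
pass 2: no change
Fixpoint after 2 passes: D(W) = {}

Answer: {}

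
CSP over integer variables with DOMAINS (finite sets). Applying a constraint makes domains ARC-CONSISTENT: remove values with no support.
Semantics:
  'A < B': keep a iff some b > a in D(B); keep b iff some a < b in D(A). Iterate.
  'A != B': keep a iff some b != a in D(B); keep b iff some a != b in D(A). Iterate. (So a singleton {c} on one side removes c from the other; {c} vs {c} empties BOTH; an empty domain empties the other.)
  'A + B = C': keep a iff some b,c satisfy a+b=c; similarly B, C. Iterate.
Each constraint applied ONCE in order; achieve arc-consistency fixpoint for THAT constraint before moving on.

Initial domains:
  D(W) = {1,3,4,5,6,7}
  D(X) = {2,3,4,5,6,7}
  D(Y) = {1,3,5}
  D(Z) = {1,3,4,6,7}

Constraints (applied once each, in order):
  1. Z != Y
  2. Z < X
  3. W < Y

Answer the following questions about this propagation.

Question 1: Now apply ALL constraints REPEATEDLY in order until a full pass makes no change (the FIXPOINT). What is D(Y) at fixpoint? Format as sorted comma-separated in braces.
pass 0 (initial): D(Y)={1,3,5}
pass 1: W {1,3,4,5,6,7}->{1,3,4}; Y {1,3,5}->{3,5}; Z {1,3,4,6,7}->{1,3,4,6}
pass 2: no change
Fixpoint after 2 passes: D(Y) = {3,5}

Answer: {3,5}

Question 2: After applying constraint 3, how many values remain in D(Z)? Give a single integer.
Answer: 4

Derivation:
Constraint 1 (Z != Y) on D(Z)={1,3,4,6,7} D(Y)={1,3,5}: no change
Constraint 2 (Z < X) on D(Z)={1,3,4,6,7} D(X)={2,3,4,5,6,7}: Z {1,3,4,6,7}->{1,3,4,6}
Constraint 3 (W < Y) on D(W)={1,3,4,5,6,7} D(Y)={1,3,5}: W {1,3,4,5,6,7}->{1,3,4}; Y {1,3,5}->{3,5}
So after constraint 3: D(Z)={1,3,4,6}, size = 4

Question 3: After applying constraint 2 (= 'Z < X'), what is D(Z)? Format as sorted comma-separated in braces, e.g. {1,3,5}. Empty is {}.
Constraint 1 (Z != Y) on D(Z)={1,3,4,6,7} D(Y)={1,3,5}: no change
Constraint 2 (Z < X) on D(Z)={1,3,4,6,7} D(X)={2,3,4,5,6,7}: Z {1,3,4,6,7}->{1,3,4,6}
So after constraint 2: D(Z) = {1,3,4,6}

Answer: {1,3,4,6}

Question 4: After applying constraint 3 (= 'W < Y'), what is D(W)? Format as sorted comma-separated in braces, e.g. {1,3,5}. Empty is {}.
Constraint 1 (Z != Y) on D(Z)={1,3,4,6,7} D(Y)={1,3,5}: no change
Constraint 2 (Z < X) on D(Z)={1,3,4,6,7} D(X)={2,3,4,5,6,7}: Z {1,3,4,6,7}->{1,3,4,6}
Constraint 3 (W < Y) on D(W)={1,3,4,5,6,7} D(Y)={1,3,5}: W {1,3,4,5,6,7}->{1,3,4}; Y {1,3,5}->{3,5}
So after constraint 3: D(W) = {1,3,4}

Answer: {1,3,4}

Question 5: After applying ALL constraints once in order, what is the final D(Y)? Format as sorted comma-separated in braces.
Constraint 1 (Z != Y) on D(Z)={1,3,4,6,7} D(Y)={1,3,5}: no change
Constraint 2 (Z < X) on D(Z)={1,3,4,6,7} D(X)={2,3,4,5,6,7}: Z {1,3,4,6,7}->{1,3,4,6}
Constraint 3 (W < Y) on D(W)={1,3,4,5,6,7} D(Y)={1,3,5}: W {1,3,4,5,6,7}->{1,3,4}; Y {1,3,5}->{3,5}
So after all 3 constraints: D(Y) = {3,5}

Answer: {3,5}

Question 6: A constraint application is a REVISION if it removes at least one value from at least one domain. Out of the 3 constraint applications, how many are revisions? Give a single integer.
Constraint 1 (Z != Y) on D(Z)={1,3,4,6,7} D(Y)={1,3,5}: no change => not a revision
Constraint 2 (Z < X) on D(Z)={1,3,4,6,7} D(X)={2,3,4,5,6,7}: Z {1,3,4,6,7}->{1,3,4,6} => REVISION
Constraint 3 (W < Y) on D(W)={1,3,4,5,6,7} D(Y)={1,3,5}: W {1,3,4,5,6,7}->{1,3,4}; Y {1,3,5}->{3,5} => REVISION
Total revisions = 2

Answer: 2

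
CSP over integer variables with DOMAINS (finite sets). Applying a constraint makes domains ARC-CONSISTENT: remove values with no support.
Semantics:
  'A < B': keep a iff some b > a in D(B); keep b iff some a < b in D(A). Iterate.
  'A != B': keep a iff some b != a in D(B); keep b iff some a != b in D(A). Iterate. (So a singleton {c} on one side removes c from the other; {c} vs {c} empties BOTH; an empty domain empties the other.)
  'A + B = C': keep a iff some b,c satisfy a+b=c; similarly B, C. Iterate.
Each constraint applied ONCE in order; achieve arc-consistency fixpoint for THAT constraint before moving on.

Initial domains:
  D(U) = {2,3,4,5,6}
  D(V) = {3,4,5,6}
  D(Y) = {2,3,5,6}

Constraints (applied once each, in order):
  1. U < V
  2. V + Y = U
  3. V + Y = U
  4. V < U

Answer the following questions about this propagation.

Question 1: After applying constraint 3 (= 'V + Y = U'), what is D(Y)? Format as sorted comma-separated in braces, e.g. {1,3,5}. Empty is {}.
Constraint 1 (U < V) on D(U)={2,3,4,5,6} D(V)={3,4,5,6}: U {2,3,4,5,6}->{2,3,4,5}
Constraint 2 (V + Y = U) on D(V)={3,4,5,6} D(Y)={2,3,5,6} D(U)={2,3,4,5}: V {3,4,5,6}->{3}; Y {2,3,5,6}->{2}; U {2,3,4,5}->{5}
Constraint 3 (V + Y = U) on D(V)={3} D(Y)={2} D(U)={5}: no change
So after constraint 3: D(Y) = {2}

Answer: {2}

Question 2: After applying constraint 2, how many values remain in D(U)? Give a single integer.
Constraint 1 (U < V) on D(U)={2,3,4,5,6} D(V)={3,4,5,6}: U {2,3,4,5,6}->{2,3,4,5}
Constraint 2 (V + Y = U) on D(V)={3,4,5,6} D(Y)={2,3,5,6} D(U)={2,3,4,5}: V {3,4,5,6}->{3}; Y {2,3,5,6}->{2}; U {2,3,4,5}->{5}
So after constraint 2: D(U)={5}, size = 1

Answer: 1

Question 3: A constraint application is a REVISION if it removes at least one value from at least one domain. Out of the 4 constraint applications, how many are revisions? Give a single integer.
Answer: 2

Derivation:
Constraint 1 (U < V) on D(U)={2,3,4,5,6} D(V)={3,4,5,6}: U {2,3,4,5,6}->{2,3,4,5} => REVISION
Constraint 2 (V + Y = U) on D(V)={3,4,5,6} D(Y)={2,3,5,6} D(U)={2,3,4,5}: V {3,4,5,6}->{3}; Y {2,3,5,6}->{2}; U {2,3,4,5}->{5} => REVISION
Constraint 3 (V + Y = U) on D(V)={3} D(Y)={2} D(U)={5}: no change => not a revision
Constraint 4 (V < U) on D(V)={3} D(U)={5}: no change => not a revision
Total revisions = 2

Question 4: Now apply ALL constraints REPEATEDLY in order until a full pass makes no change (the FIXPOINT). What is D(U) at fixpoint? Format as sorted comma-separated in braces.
pass 0 (initial): D(U)={2,3,4,5,6}
pass 1: U {2,3,4,5,6}->{5}; V {3,4,5,6}->{3}; Y {2,3,5,6}->{2}
pass 2: U {5}->{}; V {3}->{}; Y {2}->{}
pass 3: no change
Fixpoint after 3 passes: D(U) = {}

Answer: {}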